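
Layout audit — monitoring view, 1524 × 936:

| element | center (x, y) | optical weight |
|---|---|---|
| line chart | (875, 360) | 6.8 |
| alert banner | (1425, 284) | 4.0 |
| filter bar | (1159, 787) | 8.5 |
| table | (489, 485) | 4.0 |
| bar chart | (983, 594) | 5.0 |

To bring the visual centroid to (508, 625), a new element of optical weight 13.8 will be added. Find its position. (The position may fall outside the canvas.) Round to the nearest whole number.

After adding the new element, total weight = 6.8 + 4.0 + 8.5 + 4.0 + 5.0 + 13.8 = 42.1.
Along x: (28372.5 + 13.8·x) / 42.1 = 508 (existing moment 6.8·875 + 4.0·1425 + 8.5·1159 + 4.0·489 + 5.0·983 = 28372.5) ⇒ x = (21386.8 − 28372.5) / 13.8 ≈ -506.21.
Along y: (15183.5 + 13.8·y) / 42.1 = 625 (existing moment 6.8·360 + 4.0·284 + 8.5·787 + 4.0·485 + 5.0·594 = 15183.5) ⇒ y = (26312.5 − 15183.5) / 13.8 ≈ 806.45.

(-506, 806)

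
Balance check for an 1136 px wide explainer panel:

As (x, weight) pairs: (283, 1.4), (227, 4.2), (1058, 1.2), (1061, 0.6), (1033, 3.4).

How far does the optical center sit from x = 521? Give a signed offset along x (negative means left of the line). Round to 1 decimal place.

≈ 105.7 px

Σw = 1.4 + 4.2 + 1.2 + 0.6 + 3.4 = 10.8.
Σw·x = 1.4·283 + 4.2·227 + 1.2·1058 + 0.6·1061 + 3.4·1033 = 6768.0, so x̄ = 6768.0/10.8 ≈ 626.67.
Difference: 626.67 − 521 ≈ 105.67.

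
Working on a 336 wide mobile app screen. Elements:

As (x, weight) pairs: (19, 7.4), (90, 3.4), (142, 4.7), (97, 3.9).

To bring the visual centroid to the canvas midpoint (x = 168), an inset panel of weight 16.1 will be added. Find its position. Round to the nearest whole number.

x ≈ 278

New total weight: (7.4 + 3.4 + 4.7 + 3.9) + 16.1 = 35.5.
x: need Σw·x = 35.5·168 = 5964.0. Existing = 7.4·19 + 3.4·90 + 4.7·142 + 3.9·97 = 1492.3. Remainder 4471.7 / 16.1 ≈ 277.75.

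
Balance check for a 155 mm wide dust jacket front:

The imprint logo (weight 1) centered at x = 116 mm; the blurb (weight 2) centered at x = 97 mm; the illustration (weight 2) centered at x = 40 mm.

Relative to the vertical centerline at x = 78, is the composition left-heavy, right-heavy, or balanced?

balanced

Weights sum to 1 + 2 + 2 = 5.
x: (1·116 + 2·97 + 2·40) / 5 = 390 / 5 ≈ 78.00
The centroid 78.00 matches the midline at 78, so the layout is balanced.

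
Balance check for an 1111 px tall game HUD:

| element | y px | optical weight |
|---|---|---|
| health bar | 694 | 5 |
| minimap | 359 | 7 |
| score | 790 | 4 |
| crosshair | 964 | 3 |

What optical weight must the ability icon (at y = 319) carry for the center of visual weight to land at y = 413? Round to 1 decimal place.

w ≈ 44.6

Known weights sum to 5 + 7 + 4 + 3 = 19; their moment is 5·694 + 7·359 + 4·790 + 3·964 = 12035.
Balance at y = 413 requires (12035 + w·319) / (19 + w) = 413.
Rearranging, w·(319 − 413) = 413·19 − 12035 = -4188, so w ≈ -4188/-94 = 44.55.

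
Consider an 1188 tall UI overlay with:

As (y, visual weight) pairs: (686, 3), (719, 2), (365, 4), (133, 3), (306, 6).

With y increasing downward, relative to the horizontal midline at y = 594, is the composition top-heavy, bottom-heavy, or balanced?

Total weight = 3 + 2 + 4 + 3 + 6 = 18.
y: (3·686 + 2·719 + 4·365 + 3·133 + 6·306) / 18 = 7191 / 18 ≈ 399.50
399.5 lies above (smaller y than) the midline 594, so the layout is top-heavy.

top-heavy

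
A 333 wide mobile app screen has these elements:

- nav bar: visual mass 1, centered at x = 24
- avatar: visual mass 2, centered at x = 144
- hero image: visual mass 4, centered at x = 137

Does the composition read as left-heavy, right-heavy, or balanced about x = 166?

left-heavy

Total weight = 1 + 2 + 4 = 7.
Σw·x = 1·24 + 2·144 + 4·137 = 860, so x̄ = 860/7 ≈ 122.86.
122.9 vs midline 166 → left-heavy.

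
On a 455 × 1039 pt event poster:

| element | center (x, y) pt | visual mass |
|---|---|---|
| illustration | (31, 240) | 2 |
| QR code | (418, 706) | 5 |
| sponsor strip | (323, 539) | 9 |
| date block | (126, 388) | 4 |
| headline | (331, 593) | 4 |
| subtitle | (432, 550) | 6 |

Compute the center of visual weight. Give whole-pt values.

(316, 536)

Σw = 2 + 5 + 9 + 4 + 4 + 6 = 30.
x: moment 9479 / weight 30 ≈ 315.97
y: moment 16085 / weight 30 ≈ 536.17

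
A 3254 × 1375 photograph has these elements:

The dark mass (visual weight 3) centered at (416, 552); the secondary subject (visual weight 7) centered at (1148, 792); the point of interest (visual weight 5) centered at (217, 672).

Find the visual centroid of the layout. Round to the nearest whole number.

Weights sum to 3 + 7 + 5 = 15.
x: (3·416 + 7·1148 + 5·217) / 15 = 10369 / 15 ≈ 691.27
y: (3·552 + 7·792 + 5·672) / 15 = 10560 / 15 ≈ 704.00

(691, 704)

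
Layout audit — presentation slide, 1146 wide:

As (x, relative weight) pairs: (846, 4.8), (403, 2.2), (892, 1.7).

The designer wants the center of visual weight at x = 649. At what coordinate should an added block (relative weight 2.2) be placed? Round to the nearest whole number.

x ≈ 277

With the added block, Σw becomes 4.8 + 2.2 + 1.7 + 2.2 = 10.9.
x: target moment 10.9×649 = 7074.1; current 4.8·846 + 2.2·403 + 1.7·892 = 6463.8; the added block supplies 610.3, so x = 610.3/2.2 ≈ 277.41.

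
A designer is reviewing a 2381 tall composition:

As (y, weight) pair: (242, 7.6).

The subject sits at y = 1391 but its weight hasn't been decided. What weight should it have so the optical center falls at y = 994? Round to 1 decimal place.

w ≈ 14.4

Known: weight 7.6 with moment 7.6·242 = 1839.2.
For the centroid to hit 994: (1839.2 + w·1391) / (7.6 + w) = 994.
Rearranging, w·(1391 − 994) = 994·7.6 − 1839.2 = 5715.2, so w ≈ 5715.2/397 = 14.40.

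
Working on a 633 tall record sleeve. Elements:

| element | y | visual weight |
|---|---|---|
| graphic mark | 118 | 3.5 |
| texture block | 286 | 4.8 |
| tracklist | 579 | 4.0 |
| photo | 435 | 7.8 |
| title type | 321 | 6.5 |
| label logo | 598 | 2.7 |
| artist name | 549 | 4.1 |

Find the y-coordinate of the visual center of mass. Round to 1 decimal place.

Σw = 3.5 + 4.8 + 4.0 + 7.8 + 6.5 + 2.7 + 4.1 = 33.4.
y: (3.5·118 + 4.8·286 + 4.0·579 + 7.8·435 + 6.5·321 + 2.7·598 + 4.1·549) / 33.4 = 13446.8 / 33.4 ≈ 402.60

y ≈ 402.6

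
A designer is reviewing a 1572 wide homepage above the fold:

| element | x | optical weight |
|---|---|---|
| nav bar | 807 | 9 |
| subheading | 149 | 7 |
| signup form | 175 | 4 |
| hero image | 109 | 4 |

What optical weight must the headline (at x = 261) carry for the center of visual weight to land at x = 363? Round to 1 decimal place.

w ≈ 7.2

Known weights sum to 9 + 7 + 4 + 4 = 24; their moment is 9·807 + 7·149 + 4·175 + 4·109 = 9442.
Set Σw·x/Σw = 363: (9442 + 261w) = 363·(24 + w).
Solving: w = (363·24 − 9442) / (261 − 363) = -730 / -102 ≈ 7.16.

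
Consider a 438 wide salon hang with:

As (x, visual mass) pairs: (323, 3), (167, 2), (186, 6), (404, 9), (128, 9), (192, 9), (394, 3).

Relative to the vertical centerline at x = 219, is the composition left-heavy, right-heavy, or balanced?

right-heavy

Total weight = 3 + 2 + 6 + 9 + 9 + 9 + 3 = 41.
x: moment 10117 / weight 41 ≈ 246.76
Since 246.8 is right of 219, the composition reads right-heavy.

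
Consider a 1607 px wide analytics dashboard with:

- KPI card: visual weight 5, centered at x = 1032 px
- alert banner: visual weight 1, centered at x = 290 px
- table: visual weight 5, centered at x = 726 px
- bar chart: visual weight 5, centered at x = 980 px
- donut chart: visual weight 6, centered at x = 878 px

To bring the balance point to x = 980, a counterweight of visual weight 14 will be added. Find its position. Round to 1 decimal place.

After adding the counterweight, total weight = 5 + 1 + 5 + 5 + 6 + 14 = 36.
x: target moment 36×980 = 35280; current 5·1032 + 1·290 + 5·726 + 5·980 + 6·878 = 19248; the counterweight supplies 16032, so x = 16032/14 ≈ 1145.14.

x ≈ 1145.1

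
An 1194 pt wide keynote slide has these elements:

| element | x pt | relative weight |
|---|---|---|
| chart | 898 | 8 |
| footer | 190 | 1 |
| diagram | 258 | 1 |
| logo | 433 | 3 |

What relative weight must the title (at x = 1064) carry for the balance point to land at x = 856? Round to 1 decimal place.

Fixed elements: Σw = 8 + 1 + 1 + 3 = 13, Σw·x = 8·898 + 1·190 + 1·258 + 3·433 = 8931.
For the centroid to hit 856: (8931 + w·1064) / (13 + w) = 856.
Rearranging, w·(1064 − 856) = 856·13 − 8931 = 2197, so w ≈ 2197/208 = 10.56.

w ≈ 10.6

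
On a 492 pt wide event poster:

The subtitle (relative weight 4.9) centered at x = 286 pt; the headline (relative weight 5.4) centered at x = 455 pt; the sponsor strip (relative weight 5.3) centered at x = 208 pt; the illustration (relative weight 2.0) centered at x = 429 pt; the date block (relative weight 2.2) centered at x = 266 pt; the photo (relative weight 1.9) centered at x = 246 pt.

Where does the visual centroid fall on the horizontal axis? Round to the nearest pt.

x ≈ 317

Weights sum to 4.9 + 5.4 + 5.3 + 2.0 + 2.2 + 1.9 = 21.7.
x: moment 6871.4 / weight 21.7 ≈ 316.65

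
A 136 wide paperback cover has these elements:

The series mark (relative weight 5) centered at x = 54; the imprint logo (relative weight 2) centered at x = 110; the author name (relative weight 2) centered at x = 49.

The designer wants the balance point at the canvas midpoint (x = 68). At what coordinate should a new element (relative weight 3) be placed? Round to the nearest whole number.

x ≈ 76

After adding the new element, total weight = 5 + 2 + 2 + 3 = 12.
x: need Σw·x = 12·68 = 816. Existing = 5·54 + 2·110 + 2·49 = 588. Remainder 228 / 3 ≈ 76.00.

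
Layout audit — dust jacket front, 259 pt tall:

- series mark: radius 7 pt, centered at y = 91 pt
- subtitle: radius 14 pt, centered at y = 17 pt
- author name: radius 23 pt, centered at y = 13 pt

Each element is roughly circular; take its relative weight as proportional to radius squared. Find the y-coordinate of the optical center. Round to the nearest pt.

Weights ∝ r²: series mark 7² = 49, subtitle 14² = 196, author name 23² = 529; Σw = 774.
y-moment: 49·91 + 196·17 + 529·13 = 14668; centroid 14668/774 ≈ 18.95.

y ≈ 19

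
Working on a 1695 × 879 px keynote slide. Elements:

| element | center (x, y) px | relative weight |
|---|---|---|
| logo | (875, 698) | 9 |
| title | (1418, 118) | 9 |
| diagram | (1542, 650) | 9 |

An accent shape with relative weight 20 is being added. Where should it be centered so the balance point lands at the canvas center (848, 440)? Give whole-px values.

(267, 374)

With the accent shape, Σw becomes 9 + 9 + 9 + 20 = 47.
x: target moment 47×848 = 39856; current 9·875 + 9·1418 + 9·1542 = 34515; the accent shape supplies 5341, so x = 5341/20 ≈ 267.05.
y: target moment 47×440 = 20680; current 9·698 + 9·118 + 9·650 = 13194; the accent shape supplies 7486, so y = 7486/20 ≈ 374.30.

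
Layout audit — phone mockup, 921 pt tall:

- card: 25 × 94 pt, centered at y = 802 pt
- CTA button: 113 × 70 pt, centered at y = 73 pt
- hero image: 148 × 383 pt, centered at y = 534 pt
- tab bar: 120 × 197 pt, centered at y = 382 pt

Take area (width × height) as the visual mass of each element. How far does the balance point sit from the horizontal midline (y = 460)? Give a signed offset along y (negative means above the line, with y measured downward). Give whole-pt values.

Areas: card 25·94 = 2350, CTA button 113·70 = 7910, hero image 148·383 = 56684, tab bar 120·197 = 23640. Total weight = 90584.
y-moment: 2350·802 + 7910·73 + 56684·534 + 23640·382 = 41761866; centroid 41761866/90584 ≈ 461.03.
Against y = 460, that's 461.03 − 460 = 1.03.

≈ 1 pt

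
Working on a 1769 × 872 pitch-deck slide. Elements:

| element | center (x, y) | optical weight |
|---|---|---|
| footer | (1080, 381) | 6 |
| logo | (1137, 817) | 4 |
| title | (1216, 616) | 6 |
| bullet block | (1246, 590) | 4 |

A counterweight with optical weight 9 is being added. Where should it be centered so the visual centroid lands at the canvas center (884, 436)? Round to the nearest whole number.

(259, 115)

New total weight: (6 + 4 + 6 + 4) + 9 = 29.
Along x: (23308 + 9·x) / 29 = 884 (existing moment 6·1080 + 4·1137 + 6·1216 + 4·1246 = 23308) ⇒ x = (25636 − 23308) / 9 ≈ 258.67.
Along y: (11610 + 9·y) / 29 = 436 (existing moment 6·381 + 4·817 + 6·616 + 4·590 = 11610) ⇒ y = (12644 − 11610) / 9 ≈ 114.89.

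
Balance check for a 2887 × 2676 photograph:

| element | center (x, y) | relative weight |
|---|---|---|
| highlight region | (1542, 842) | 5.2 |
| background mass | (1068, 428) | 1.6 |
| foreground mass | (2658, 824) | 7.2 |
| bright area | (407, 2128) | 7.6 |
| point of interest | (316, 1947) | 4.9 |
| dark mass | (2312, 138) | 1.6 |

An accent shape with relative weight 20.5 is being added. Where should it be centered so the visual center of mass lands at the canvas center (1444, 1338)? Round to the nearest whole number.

With the accent shape, Σw becomes 5.2 + 1.6 + 7.2 + 7.6 + 4.9 + 1.6 + 20.5 = 48.6.
x: need Σw·x = 48.6·1444 = 70178.4. Existing = 5.2·1542 + 1.6·1068 + 7.2·2658 + 7.6·407 + 4.9·316 + 1.6·2312 = 37205.6. Remainder 32972.8 / 20.5 ≈ 1608.43.
y: need Σw·y = 48.6·1338 = 65026.8. Existing = 5.2·842 + 1.6·428 + 7.2·824 + 7.6·2128 + 4.9·1947 + 1.6·138 = 36929.9. Remainder 28096.9 / 20.5 ≈ 1370.58.

(1608, 1371)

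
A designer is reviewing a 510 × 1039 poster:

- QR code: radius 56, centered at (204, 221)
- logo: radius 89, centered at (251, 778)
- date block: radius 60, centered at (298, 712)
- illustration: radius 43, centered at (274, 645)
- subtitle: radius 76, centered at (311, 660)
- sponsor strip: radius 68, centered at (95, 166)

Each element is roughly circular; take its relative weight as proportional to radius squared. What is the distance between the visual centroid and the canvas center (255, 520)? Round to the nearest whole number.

r² weights: QR code 56² = 3136, logo 89² = 7921, date block 60² = 3600, illustration 43² = 1849, subtitle 76² = 5776, sponsor strip 68² = 4624. Total = 26906.
Σw·x = 3136·204 + 7921·251 + 3600·298 + 1849·274 + 5776·311 + 4624·95 = 6442957, so x̄ = 6442957/26906 ≈ 239.46.
Σw·y = 3136·221 + 7921·778 + 3600·712 + 1849·645 + 5776·660 + 4624·166 = 15191143, so ȳ = 15191143/26906 ≈ 564.60.
Relative to (255, 520): Δ = (-15.54, 44.60); |Δ| = √(-15.54² + 44.60²) ≈ 47.23.

≈ 47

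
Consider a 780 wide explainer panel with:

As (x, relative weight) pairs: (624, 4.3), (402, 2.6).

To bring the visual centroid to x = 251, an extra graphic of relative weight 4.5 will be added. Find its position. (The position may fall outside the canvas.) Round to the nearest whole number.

x ≈ -193

With the extra graphic, Σw becomes 4.3 + 2.6 + 4.5 = 11.4.
x: need Σw·x = 11.4·251 = 2861.4. Existing = 4.3·624 + 2.6·402 = 3728.4. Remainder -867.0 / 4.5 ≈ -192.67.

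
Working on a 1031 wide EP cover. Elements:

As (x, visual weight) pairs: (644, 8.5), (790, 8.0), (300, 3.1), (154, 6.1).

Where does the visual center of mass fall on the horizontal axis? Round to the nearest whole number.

Weights sum to 8.5 + 8.0 + 3.1 + 6.1 = 25.7.
x-moment: 8.5·644 + 8.0·790 + 3.1·300 + 6.1·154 = 13663.4; centroid 13663.4/25.7 ≈ 531.65.

x ≈ 532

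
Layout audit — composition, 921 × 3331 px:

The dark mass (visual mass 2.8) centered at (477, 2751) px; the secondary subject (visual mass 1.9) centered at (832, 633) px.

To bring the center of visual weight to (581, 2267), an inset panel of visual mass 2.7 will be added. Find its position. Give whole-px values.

After adding the inset panel, total weight = 2.8 + 1.9 + 2.7 = 7.4.
x: need Σw·x = 7.4·581 = 4299.4. Existing = 2.8·477 + 1.9·832 = 2916.4. Remainder 1383.0 / 2.7 ≈ 512.22.
y: need Σw·y = 7.4·2267 = 16775.8. Existing = 2.8·2751 + 1.9·633 = 8905.5. Remainder 7870.3 / 2.7 ≈ 2914.93.

(512, 2915)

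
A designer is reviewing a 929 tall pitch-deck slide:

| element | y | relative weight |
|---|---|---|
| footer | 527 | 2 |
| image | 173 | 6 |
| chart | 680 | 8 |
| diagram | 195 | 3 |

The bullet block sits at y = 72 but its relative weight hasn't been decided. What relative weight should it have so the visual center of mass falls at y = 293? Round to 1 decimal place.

Existing Σw = 19 (2 + 6 + 8 + 3); existing moment 2·527 + 6·173 + 8·680 + 3·195 = 8117.
Set Σw·y/Σw = 293: (8117 + 72w) = 293·(19 + w).
Rearranging, w·(72 − 293) = 293·19 − 8117 = -2550, so w ≈ -2550/-221 = 11.54.

w ≈ 11.5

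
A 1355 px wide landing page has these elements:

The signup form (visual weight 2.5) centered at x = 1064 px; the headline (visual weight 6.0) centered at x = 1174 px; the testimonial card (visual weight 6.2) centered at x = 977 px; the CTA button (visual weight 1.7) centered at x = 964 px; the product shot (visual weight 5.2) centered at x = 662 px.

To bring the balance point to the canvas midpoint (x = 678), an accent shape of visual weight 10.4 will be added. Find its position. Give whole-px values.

x ≈ 82

After adding the accent shape, total weight = 2.5 + 6.0 + 6.2 + 1.7 + 5.2 + 10.4 = 32.0.
Along x: (20842.6 + 10.4·x) / 32.0 = 678 (existing moment 2.5·1064 + 6.0·1174 + 6.2·977 + 1.7·964 + 5.2·662 = 20842.6) ⇒ x = (21696.0 − 20842.6) / 10.4 ≈ 82.06.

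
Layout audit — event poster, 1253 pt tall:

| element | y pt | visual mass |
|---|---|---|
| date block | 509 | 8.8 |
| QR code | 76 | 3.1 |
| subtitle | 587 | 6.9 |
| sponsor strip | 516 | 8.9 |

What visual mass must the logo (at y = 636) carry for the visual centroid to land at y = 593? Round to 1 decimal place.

w ≈ 71.4

Known weights sum to 8.8 + 3.1 + 6.9 + 8.9 = 27.7; their moment is 8.8·509 + 3.1·76 + 6.9·587 + 8.9·516 = 13357.5.
For the centroid to hit 593: (13357.5 + w·636) / (27.7 + w) = 593.
Rearranging, w·(636 − 593) = 593·27.7 − 13357.5 = 3068.6, so w ≈ 3068.6/43 = 71.36.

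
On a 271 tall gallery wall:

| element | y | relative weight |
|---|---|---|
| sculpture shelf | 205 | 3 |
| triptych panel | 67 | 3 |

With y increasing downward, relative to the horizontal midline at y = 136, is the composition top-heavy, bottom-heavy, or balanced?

Total weight = 3 + 3 = 6.
Σw·y = 3·205 + 3·67 = 816, so ȳ = 816/6 ≈ 136.00.
136.00 = 136 exactly: balanced.

balanced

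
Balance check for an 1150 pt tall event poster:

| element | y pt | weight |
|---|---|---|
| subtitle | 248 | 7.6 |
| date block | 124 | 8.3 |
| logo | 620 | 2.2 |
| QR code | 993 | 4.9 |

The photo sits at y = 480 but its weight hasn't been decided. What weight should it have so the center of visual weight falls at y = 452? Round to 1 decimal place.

w ≈ 44.7

Fixed elements: Σw = 7.6 + 8.3 + 2.2 + 4.9 = 23.0, Σw·y = 7.6·248 + 8.3·124 + 2.2·620 + 4.9·993 = 9143.7.
Balance at y = 452 requires (9143.7 + w·480) / (23.0 + w) = 452.
Rearranging, w·(480 − 452) = 452·23.0 − 9143.7 = 1252.3, so w ≈ 1252.3/28 = 44.72.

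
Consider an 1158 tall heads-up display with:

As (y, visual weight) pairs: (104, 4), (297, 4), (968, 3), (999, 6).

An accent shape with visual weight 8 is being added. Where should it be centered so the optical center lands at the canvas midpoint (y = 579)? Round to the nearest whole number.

y ≈ 497

New total weight: (4 + 4 + 3 + 6) + 8 = 25.
y: target moment 25×579 = 14475; current 4·104 + 4·297 + 3·968 + 6·999 = 10502; the accent shape supplies 3973, so y = 3973/8 ≈ 496.62.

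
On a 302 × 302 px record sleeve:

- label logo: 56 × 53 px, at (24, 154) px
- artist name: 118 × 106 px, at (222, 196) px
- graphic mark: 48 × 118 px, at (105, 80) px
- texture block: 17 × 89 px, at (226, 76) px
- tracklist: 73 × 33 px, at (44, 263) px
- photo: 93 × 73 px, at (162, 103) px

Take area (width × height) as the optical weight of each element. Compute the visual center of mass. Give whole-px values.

Areas → weights: label logo 56·53 = 2968, artist name 118·106 = 12508, graphic mark 48·118 = 5664, texture block 17·89 = 1513, tracklist 73·33 = 2409, photo 93·73 = 6789; Σw = 31851.
x: (2968·24 + 12508·222 + 5664·105 + 1513·226 + 2409·44 + 6789·162) / 31851 = 4990480 / 31851 ≈ 156.68
y: (2968·154 + 12508·196 + 5664·80 + 1513·76 + 2409·263 + 6789·103) / 31851 = 4809582 / 31851 ≈ 151.00

(157, 151)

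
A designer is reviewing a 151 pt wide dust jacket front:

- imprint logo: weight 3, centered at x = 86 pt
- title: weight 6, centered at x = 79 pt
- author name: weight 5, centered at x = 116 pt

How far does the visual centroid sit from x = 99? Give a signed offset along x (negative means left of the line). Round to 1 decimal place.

≈ -5.3 pt

Total weight = 3 + 6 + 5 = 14.
x: (3·86 + 6·79 + 5·116) / 14 = 1312 / 14 ≈ 93.71
Offset from x = 99: 93.71 − 99 ≈ -5.29.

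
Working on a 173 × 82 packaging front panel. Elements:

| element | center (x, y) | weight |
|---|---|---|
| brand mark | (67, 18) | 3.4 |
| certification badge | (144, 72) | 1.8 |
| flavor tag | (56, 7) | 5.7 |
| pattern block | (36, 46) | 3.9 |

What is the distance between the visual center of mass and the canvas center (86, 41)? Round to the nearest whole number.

≈ 26

Weights sum to 3.4 + 1.8 + 5.7 + 3.9 = 14.8.
Σw·x = 3.4·67 + 1.8·144 + 5.7·56 + 3.9·36 = 946.6, so x̄ = 946.6/14.8 ≈ 63.96.
Σw·y = 3.4·18 + 1.8·72 + 5.7·7 + 3.9·46 = 410.1, so ȳ = 410.1/14.8 ≈ 27.71.
From (86, 41): dx = -22.04, dy = -13.29, so the distance is √(dx²+dy²) ≈ 25.74.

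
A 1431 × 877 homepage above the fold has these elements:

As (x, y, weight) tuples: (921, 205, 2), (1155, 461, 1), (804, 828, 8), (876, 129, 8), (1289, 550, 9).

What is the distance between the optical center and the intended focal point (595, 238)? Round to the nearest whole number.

≈ 474

Total weight = 2 + 1 + 8 + 8 + 9 = 28.
Σw·x = 2·921 + 1·1155 + 8·804 + 8·876 + 9·1289 = 28038, so x̄ = 28038/28 ≈ 1001.36.
Σw·y = 2·205 + 1·461 + 8·828 + 8·129 + 9·550 = 13477, so ȳ = 13477/28 ≈ 481.32.
From (595, 238): dx = 406.36, dy = 243.32, so the distance is √(dx²+dy²) ≈ 473.64.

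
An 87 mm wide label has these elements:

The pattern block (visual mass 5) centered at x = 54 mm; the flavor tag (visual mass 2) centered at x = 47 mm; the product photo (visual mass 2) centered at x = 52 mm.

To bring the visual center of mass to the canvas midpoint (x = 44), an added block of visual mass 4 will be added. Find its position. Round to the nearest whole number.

x ≈ 26

After adding the added block, total weight = 5 + 2 + 2 + 4 = 13.
x: target moment 13×44 = 572; current 5·54 + 2·47 + 2·52 = 468; the added block supplies 104, so x = 104/4 ≈ 26.00.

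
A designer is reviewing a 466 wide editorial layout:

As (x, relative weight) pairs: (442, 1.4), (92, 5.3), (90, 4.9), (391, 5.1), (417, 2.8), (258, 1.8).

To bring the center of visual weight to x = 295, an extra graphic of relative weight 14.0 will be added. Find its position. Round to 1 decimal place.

After adding the extra graphic, total weight = 1.4 + 5.3 + 4.9 + 5.1 + 2.8 + 1.8 + 14.0 = 35.3.
x: target moment 35.3×295 = 10413.5; current 1.4·442 + 5.3·92 + 4.9·90 + 5.1·391 + 2.8·417 + 1.8·258 = 5173.5; the extra graphic supplies 5240.0, so x = 5240.0/14.0 ≈ 374.29.

x ≈ 374.3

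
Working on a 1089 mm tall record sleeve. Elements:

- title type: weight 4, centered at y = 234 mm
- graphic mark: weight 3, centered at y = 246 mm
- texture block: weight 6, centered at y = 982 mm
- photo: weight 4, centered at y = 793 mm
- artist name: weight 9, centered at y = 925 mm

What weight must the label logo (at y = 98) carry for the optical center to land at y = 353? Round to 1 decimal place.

Existing Σw = 26 (4 + 3 + 6 + 4 + 9); existing moment 4·234 + 3·246 + 6·982 + 4·793 + 9·925 = 19063.
For the centroid to hit 353: (19063 + w·98) / (26 + w) = 353.
Rearranging, w·(98 − 353) = 353·26 − 19063 = -9885, so w ≈ -9885/-255 = 38.76.

w ≈ 38.8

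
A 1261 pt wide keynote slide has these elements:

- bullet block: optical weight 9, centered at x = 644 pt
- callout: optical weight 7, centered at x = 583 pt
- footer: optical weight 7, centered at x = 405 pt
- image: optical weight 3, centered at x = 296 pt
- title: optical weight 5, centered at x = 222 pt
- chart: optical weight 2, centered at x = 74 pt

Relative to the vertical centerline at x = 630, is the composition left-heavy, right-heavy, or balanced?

left-heavy

Total weight = 9 + 7 + 7 + 3 + 5 + 2 = 33.
Σw·x = 14858; x̄ = 14858/33 ≈ 450.24.
450.2 vs midline 630 → left-heavy.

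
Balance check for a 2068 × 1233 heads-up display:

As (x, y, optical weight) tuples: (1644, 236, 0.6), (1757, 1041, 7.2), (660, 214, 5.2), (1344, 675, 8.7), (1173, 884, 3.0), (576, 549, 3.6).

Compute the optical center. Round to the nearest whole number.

(1214, 680)

Weights sum to 0.6 + 7.2 + 5.2 + 8.7 + 3.0 + 3.6 = 28.3.
x: moment 34354.2 / weight 28.3 ≈ 1213.93
Σw·y = 19250.5; ȳ = 19250.5/28.3 ≈ 680.23.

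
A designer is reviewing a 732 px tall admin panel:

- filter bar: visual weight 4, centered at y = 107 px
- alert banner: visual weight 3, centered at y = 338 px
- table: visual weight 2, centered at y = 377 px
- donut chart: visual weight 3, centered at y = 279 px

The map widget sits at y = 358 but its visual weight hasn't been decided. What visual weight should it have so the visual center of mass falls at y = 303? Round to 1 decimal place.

Fixed elements: Σw = 4 + 3 + 2 + 3 = 12, Σw·y = 4·107 + 3·338 + 2·377 + 3·279 = 3033.
Balance at y = 303 requires (3033 + w·358) / (12 + w) = 303.
Solving: w = (303·12 − 3033) / (358 − 303) = 603 / 55 ≈ 10.96.

w ≈ 11.0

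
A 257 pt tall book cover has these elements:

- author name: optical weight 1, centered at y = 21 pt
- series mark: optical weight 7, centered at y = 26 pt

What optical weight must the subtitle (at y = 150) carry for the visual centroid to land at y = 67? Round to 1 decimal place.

w ≈ 4.0

Known weights sum to 1 + 7 = 8; their moment is 1·21 + 7·26 = 203.
Set Σw·y/Σw = 67: (203 + 150w) = 67·(8 + w).
Rearranging, w·(150 − 67) = 67·8 − 203 = 333, so w ≈ 333/83 = 4.01.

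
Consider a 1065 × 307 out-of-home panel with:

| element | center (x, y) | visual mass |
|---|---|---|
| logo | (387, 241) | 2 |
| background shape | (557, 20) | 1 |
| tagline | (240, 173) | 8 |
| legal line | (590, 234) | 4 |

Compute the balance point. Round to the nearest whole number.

Σw = 2 + 1 + 8 + 4 = 15.
x: (2·387 + 1·557 + 8·240 + 4·590) / 15 = 5611 / 15 ≈ 374.07
y: (2·241 + 1·20 + 8·173 + 4·234) / 15 = 2822 / 15 ≈ 188.13

(374, 188)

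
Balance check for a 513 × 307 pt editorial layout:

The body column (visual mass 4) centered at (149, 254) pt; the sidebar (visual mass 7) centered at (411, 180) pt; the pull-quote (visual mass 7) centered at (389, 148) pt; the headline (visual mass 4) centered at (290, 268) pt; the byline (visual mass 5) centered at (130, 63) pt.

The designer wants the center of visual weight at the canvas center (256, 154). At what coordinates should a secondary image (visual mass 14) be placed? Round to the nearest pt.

(178, 115)

New total weight: (4 + 7 + 7 + 4 + 5) + 14 = 41.
Along x: (8006 + 14·x) / 41 = 256 (existing moment 4·149 + 7·411 + 7·389 + 4·290 + 5·130 = 8006) ⇒ x = (10496 − 8006) / 14 ≈ 177.86.
Along y: (4699 + 14·y) / 41 = 154 (existing moment 4·254 + 7·180 + 7·148 + 4·268 + 5·63 = 4699) ⇒ y = (6314 − 4699) / 14 ≈ 115.36.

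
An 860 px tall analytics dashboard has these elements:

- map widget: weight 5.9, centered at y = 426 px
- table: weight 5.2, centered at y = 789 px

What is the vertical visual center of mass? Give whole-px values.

y ≈ 596

Total weight = 5.9 + 5.2 = 11.1.
y-moment: 5.9·426 + 5.2·789 = 6616.2; centroid 6616.2/11.1 ≈ 596.05.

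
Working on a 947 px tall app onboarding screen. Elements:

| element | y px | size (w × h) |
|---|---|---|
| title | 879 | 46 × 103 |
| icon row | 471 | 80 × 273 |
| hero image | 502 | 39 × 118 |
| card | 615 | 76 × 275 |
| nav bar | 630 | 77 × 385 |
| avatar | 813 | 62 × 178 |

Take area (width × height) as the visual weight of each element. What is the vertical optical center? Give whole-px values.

Areas → weights: title 46·103 = 4738, icon row 80·273 = 21840, hero image 39·118 = 4602, card 76·275 = 20900, nav bar 77·385 = 29645, avatar 62·178 = 11036; Σw = 92761.
y: moment 57263664 / weight 92761 ≈ 617.32

y ≈ 617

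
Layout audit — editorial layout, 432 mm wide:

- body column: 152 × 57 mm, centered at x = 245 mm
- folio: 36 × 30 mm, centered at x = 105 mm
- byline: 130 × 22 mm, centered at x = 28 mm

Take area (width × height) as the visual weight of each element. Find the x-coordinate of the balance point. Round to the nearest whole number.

x ≈ 184

Areas → weights: body column 152·57 = 8664, folio 36·30 = 1080, byline 130·22 = 2860; Σw = 12604.
x-moment: 8664·245 + 1080·105 + 2860·28 = 2316160; centroid 2316160/12604 ≈ 183.76.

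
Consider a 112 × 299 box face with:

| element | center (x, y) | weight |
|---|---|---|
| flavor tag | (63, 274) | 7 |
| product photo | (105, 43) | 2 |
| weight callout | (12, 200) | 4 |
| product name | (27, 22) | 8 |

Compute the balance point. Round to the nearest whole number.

Weights sum to 7 + 2 + 4 + 8 = 21.
x: (7·63 + 2·105 + 4·12 + 8·27) / 21 = 915 / 21 ≈ 43.57
y: (7·274 + 2·43 + 4·200 + 8·22) / 21 = 2980 / 21 ≈ 141.90

(44, 142)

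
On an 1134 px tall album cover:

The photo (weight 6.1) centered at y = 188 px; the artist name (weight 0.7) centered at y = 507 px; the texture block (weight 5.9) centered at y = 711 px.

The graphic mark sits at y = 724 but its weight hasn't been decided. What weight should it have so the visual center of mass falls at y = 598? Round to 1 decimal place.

Fixed elements: Σw = 6.1 + 0.7 + 5.9 = 12.7, Σw·y = 6.1·188 + 0.7·507 + 5.9·711 = 5696.6.
For the centroid to hit 598: (5696.6 + w·724) / (12.7 + w) = 598.
Rearranging, w·(724 − 598) = 598·12.7 − 5696.6 = 1898.0, so w ≈ 1898.0/126 = 15.06.

w ≈ 15.1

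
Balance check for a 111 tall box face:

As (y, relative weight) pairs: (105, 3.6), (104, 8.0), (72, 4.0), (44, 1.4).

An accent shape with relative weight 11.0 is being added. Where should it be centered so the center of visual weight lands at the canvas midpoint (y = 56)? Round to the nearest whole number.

y ≈ 1

With the accent shape, Σw becomes 3.6 + 8.0 + 4.0 + 1.4 + 11.0 = 28.0.
Along y: (1559.6 + 11.0·y) / 28.0 = 56 (existing moment 3.6·105 + 8.0·104 + 4.0·72 + 1.4·44 = 1559.6) ⇒ y = (1568.0 − 1559.6) / 11.0 ≈ 0.76.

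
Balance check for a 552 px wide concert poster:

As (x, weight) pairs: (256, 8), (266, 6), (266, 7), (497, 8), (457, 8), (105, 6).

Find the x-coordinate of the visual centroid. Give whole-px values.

x ≈ 320

Weights sum to 8 + 6 + 7 + 8 + 8 + 6 = 43.
x-moment: 8·256 + 6·266 + 7·266 + 8·497 + 8·457 + 6·105 = 13768; centroid 13768/43 ≈ 320.19.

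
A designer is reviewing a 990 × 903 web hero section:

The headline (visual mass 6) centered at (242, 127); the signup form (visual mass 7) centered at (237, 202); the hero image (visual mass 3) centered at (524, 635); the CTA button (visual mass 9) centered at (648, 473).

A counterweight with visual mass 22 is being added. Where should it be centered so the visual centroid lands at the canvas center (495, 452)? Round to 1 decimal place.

(579.5, 586.6)

After adding the counterweight, total weight = 6 + 7 + 3 + 9 + 22 = 47.
x: need Σw·x = 47·495 = 23265. Existing = 6·242 + 7·237 + 3·524 + 9·648 = 10515. Remainder 12750 / 22 ≈ 579.55.
y: need Σw·y = 47·452 = 21244. Existing = 6·127 + 7·202 + 3·635 + 9·473 = 8338. Remainder 12906 / 22 ≈ 586.64.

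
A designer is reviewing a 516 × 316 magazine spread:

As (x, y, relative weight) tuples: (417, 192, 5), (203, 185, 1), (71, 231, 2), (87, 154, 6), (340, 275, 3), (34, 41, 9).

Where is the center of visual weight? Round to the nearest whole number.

(165, 143)

Total weight = 5 + 1 + 2 + 6 + 3 + 9 = 26.
x-moment: 5·417 + 1·203 + 2·71 + 6·87 + 3·340 + 9·34 = 4278; centroid 4278/26 ≈ 164.54.
y-moment: 5·192 + 1·185 + 2·231 + 6·154 + 3·275 + 9·41 = 3725; centroid 3725/26 ≈ 143.27.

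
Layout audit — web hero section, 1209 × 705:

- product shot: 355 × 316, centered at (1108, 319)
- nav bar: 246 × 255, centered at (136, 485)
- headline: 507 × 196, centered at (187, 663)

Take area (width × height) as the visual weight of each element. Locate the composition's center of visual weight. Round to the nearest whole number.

(552, 482)

Areas: product shot 355·316 = 112180, nav bar 246·255 = 62730, headline 507·196 = 99372. Total weight = 274282.
x-moment: 112180·1108 + 62730·136 + 99372·187 = 151409284; centroid 151409284/274282 ≈ 552.02.
y-moment: 112180·319 + 62730·485 + 99372·663 = 132093106; centroid 132093106/274282 ≈ 481.60.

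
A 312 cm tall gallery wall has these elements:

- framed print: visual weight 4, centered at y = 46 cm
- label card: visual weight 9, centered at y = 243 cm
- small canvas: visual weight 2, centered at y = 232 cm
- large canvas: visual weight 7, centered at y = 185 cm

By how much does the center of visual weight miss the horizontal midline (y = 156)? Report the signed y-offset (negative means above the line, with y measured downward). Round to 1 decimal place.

≈ 31.7 cm

Σw = 4 + 9 + 2 + 7 = 22.
Σw·y = 4·46 + 9·243 + 2·232 + 7·185 = 4130, so ȳ = 4130/22 ≈ 187.73.
Offset from y = 156: 187.73 − 156 ≈ 31.73.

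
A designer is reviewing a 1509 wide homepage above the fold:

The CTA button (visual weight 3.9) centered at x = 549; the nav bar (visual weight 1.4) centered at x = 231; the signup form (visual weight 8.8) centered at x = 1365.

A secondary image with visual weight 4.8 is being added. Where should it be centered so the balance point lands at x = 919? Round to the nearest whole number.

x ≈ 603

New total weight: (3.9 + 1.4 + 8.8) + 4.8 = 18.9.
Along x: (14476.5 + 4.8·x) / 18.9 = 919 (existing moment 3.9·549 + 1.4·231 + 8.8·1365 = 14476.5) ⇒ x = (17369.1 − 14476.5) / 4.8 ≈ 602.63.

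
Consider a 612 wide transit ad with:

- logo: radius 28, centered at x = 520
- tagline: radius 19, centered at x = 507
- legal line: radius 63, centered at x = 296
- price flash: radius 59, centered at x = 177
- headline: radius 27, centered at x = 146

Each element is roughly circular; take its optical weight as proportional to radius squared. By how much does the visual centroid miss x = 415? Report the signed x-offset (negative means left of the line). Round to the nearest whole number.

≈ -148

Weights ∝ r²: logo 28² = 784, tagline 19² = 361, legal line 63² = 3969, price flash 59² = 3481, headline 27² = 729; Σw = 9324.
x: (784·520 + 361·507 + 3969·296 + 3481·177 + 729·146) / 9324 = 2488102 / 9324 ≈ 266.85
Against x = 415, that's 266.85 − 415 = -148.15.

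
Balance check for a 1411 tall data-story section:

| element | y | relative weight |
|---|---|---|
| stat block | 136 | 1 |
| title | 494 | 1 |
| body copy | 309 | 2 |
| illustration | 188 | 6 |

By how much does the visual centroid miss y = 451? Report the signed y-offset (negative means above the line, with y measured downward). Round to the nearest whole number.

Weights sum to 1 + 1 + 2 + 6 = 10.
y: (1·136 + 1·494 + 2·309 + 6·188) / 10 = 2376 / 10 ≈ 237.60
Difference: 237.60 − 451 ≈ -213.40.

≈ -213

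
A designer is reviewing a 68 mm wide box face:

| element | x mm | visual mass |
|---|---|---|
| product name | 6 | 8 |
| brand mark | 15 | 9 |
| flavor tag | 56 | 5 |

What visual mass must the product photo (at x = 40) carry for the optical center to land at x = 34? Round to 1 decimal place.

Existing Σw = 22 (8 + 9 + 5); existing moment 8·6 + 9·15 + 5·56 = 463.
For the centroid to hit 34: (463 + w·40) / (22 + w) = 34.
Solving: w = (34·22 − 463) / (40 − 34) = 285 / 6 ≈ 47.50.

w ≈ 47.5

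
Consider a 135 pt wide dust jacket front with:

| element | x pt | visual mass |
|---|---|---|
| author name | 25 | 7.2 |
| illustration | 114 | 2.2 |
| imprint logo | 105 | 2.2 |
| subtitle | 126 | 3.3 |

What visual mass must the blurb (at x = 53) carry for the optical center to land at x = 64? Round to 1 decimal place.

w ≈ 11.3

Known weights sum to 7.2 + 2.2 + 2.2 + 3.3 = 14.9; their moment is 7.2·25 + 2.2·114 + 2.2·105 + 3.3·126 = 1077.6.
For the centroid to hit 64: (1077.6 + w·53) / (14.9 + w) = 64.
Solving: w = (64·14.9 − 1077.6) / (53 − 64) = -124.0 / -11 ≈ 11.27.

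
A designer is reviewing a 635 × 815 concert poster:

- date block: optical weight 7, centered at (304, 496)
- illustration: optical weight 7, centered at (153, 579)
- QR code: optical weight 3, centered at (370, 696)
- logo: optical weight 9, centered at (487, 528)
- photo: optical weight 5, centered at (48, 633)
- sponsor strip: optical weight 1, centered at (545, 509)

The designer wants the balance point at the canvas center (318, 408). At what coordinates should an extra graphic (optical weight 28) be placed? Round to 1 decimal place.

After adding the extra graphic, total weight = 7 + 7 + 3 + 9 + 5 + 1 + 28 = 60.
x: target moment 60×318 = 19080; current 7·304 + 7·153 + 3·370 + 9·487 + 5·48 + 1·545 = 9477; the extra graphic supplies 9603, so x = 9603/28 ≈ 342.96.
y: target moment 60×408 = 24480; current 7·496 + 7·579 + 3·696 + 9·528 + 5·633 + 1·509 = 18039; the extra graphic supplies 6441, so y = 6441/28 ≈ 230.04.

(343.0, 230.0)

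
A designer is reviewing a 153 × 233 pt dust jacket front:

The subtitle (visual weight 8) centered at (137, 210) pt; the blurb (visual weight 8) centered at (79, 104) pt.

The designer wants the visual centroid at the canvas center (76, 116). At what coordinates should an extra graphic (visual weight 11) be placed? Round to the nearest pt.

(29, 56)

After adding the extra graphic, total weight = 8 + 8 + 11 = 27.
Along x: (1728 + 11·x) / 27 = 76 (existing moment 8·137 + 8·79 = 1728) ⇒ x = (2052 − 1728) / 11 ≈ 29.45.
Along y: (2512 + 11·y) / 27 = 116 (existing moment 8·210 + 8·104 = 2512) ⇒ y = (3132 − 2512) / 11 ≈ 56.36.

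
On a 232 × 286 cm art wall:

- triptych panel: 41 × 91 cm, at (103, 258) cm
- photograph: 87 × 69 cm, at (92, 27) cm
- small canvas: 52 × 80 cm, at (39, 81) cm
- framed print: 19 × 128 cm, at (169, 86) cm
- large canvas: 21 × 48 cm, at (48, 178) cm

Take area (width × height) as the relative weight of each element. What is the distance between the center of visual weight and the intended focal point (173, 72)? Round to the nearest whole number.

Areas → weights: triptych panel 41·91 = 3731, photograph 87·69 = 6003, small canvas 52·80 = 4160, framed print 19·128 = 2432, large canvas 21·48 = 1008; Σw = 17334.
x: (3731·103 + 6003·92 + 4160·39 + 2432·169 + 1008·48) / 17334 = 1558201 / 17334 ≈ 89.89
y: (3731·258 + 6003·27 + 4160·81 + 2432·86 + 1008·178) / 17334 = 1850215 / 17334 ≈ 106.74
Offset from (173, 72): Δx ≈ -83.11, Δy ≈ 34.74; distance = √(Δx² + Δy²) ≈ 90.08.

≈ 90 cm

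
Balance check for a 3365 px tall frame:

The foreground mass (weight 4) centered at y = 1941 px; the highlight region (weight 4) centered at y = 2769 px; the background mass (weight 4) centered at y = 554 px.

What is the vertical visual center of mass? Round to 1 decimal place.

Total weight = 4 + 4 + 4 = 12.
Σw·y = 4·1941 + 4·2769 + 4·554 = 21056, so ȳ = 21056/12 ≈ 1754.67.

y ≈ 1754.7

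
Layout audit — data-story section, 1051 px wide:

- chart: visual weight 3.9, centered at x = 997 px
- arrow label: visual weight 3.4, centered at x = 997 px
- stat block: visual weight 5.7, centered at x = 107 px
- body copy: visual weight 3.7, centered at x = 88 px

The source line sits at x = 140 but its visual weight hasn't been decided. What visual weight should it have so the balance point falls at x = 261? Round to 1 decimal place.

w ≈ 31.9

Existing Σw = 16.7 (3.9 + 3.4 + 5.7 + 3.7); existing moment 3.9·997 + 3.4·997 + 5.7·107 + 3.7·88 = 8213.6.
For the centroid to hit 261: (8213.6 + w·140) / (16.7 + w) = 261.
Solving: w = (261·16.7 − 8213.6) / (140 − 261) = -3854.9 / -121 ≈ 31.86.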